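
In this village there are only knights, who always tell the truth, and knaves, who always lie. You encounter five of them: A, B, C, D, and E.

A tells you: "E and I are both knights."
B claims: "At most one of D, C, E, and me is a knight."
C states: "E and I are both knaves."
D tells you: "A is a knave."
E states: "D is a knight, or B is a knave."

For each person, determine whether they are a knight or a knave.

A: knave, B: knave, C: knave, D: knight, E: knight

Consider A. Suppose A is a knight.
Then no assignment of the remaining roles makes every statement match its speaker's type — contradiction.
So A is a knave.
With that fixed, D's statement is true, so D is a knight.
With that fixed, E's statement is true, so E is a knight.
With that fixed, B's statement is false, so B is a knave.
With that fixed, C's statement is false, so C is a knave.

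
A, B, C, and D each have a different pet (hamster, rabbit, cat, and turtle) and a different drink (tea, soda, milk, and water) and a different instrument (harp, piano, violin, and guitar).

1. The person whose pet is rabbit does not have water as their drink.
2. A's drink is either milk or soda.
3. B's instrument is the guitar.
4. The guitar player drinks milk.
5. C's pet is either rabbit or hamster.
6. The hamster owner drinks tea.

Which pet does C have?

With clues 1–5, cat and turtle are impossible for C's pet.
With clues 1–6, rabbit is impossible for C's pet.
That leaves hamster.

hamster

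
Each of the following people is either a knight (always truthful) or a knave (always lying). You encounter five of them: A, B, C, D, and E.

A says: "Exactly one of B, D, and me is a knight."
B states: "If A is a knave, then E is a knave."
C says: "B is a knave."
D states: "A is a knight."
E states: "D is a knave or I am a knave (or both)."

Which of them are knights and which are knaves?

Consider A. Suppose A is a knight.
Then no assignment of the remaining roles makes every statement match its speaker's type — contradiction.
So A is a knave.
With that fixed, D's statement is false, so D is a knave.
With that fixed, E's statement is true, so E is a knight.
With that fixed, B's statement is false, so B is a knave.
With that fixed, C's statement is true, so C is a knight.

A: knave, B: knave, C: knight, D: knave, E: knight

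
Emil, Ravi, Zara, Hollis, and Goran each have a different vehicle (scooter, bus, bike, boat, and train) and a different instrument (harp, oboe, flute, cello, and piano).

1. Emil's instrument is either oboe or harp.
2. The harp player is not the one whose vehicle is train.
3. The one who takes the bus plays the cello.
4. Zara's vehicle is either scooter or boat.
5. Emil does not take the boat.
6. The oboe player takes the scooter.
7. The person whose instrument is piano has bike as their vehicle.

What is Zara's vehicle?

With clues 1–4, bike, bus, and train are impossible for Zara's vehicle.
With clues 1–7, scooter is impossible for Zara's vehicle.
That leaves boat.

boat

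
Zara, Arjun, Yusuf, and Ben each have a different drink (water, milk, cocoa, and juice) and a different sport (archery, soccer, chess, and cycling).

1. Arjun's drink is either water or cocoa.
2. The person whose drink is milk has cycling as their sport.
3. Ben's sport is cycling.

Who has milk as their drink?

Clue 1 rules out Arjun for the one with drink milk.
With clues 1–3, Yusuf and Zara are impossible for the one with drink milk.
That leaves Ben.

Ben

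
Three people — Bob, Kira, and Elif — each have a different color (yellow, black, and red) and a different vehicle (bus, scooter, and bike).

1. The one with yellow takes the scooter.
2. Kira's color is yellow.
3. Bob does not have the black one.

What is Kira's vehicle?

scooter

With clues 1–2, bike and bus are impossible for Kira's vehicle.
That leaves scooter.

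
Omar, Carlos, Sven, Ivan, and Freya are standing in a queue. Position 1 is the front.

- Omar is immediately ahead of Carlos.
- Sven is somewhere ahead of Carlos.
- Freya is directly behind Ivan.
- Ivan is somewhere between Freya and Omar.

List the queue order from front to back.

From clue 1: Omar is in {1,2,3,4}.
From clues 1–2: Omar is in {2,3,4}.
From clues 1–3: Omar is in {2,4}.
From clues 1–4: Sven → position 1, Omar → position 2, Carlos → position 3, Ivan → position 4, Freya → position 5.

Sven, Omar, Carlos, Ivan, Freya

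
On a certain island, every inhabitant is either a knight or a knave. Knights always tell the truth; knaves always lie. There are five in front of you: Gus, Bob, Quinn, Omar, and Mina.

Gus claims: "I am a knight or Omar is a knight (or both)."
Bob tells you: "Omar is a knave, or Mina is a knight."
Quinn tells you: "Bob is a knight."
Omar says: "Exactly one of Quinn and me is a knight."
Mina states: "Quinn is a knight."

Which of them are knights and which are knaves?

Consider Gus. Suppose Gus is a knave.
Then no assignment of the remaining roles makes every statement match its speaker's type — contradiction.
So Gus is a knight.
Consider Bob. Suppose Bob is a knight.
Then no assignment of the remaining roles makes every statement match its speaker's type — contradiction.
So Bob is a knave.
With that fixed, Quinn's statement is false, so Quinn is a knave.
With that fixed, Mina's statement is false, so Mina is a knave.
Consider Omar. Suppose Omar is a knave.
Then Bob's statement comes out true, contradicting Bob being a knave.
So Omar is a knight.

Gus: knight, Bob: knave, Quinn: knave, Omar: knight, Mina: knave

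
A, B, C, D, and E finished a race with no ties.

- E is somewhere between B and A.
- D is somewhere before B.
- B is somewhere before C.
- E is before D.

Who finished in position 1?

With clue 1, E is ruled out for place 1.
With clues 1–2, B is ruled out for place 1.
With clues 1–3, C is ruled out for place 1.
With clues 1–4, D is ruled out for place 1.
So place 1 is A.

A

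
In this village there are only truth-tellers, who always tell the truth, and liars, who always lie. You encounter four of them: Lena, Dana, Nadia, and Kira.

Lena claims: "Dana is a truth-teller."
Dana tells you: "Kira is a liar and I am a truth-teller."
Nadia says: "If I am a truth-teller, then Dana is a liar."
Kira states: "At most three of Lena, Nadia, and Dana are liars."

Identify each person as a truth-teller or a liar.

Regardless of anyone's role, Kira's statement is true, so Kira is a truth-teller.
With that fixed, Dana's statement is false, so Dana is a liar.
With that fixed, Nadia's statement is true, so Nadia is a truth-teller.
With that fixed, Lena's statement is false, so Lena is a liar.

Lena: liar, Dana: liar, Nadia: truth-teller, Kira: truth-teller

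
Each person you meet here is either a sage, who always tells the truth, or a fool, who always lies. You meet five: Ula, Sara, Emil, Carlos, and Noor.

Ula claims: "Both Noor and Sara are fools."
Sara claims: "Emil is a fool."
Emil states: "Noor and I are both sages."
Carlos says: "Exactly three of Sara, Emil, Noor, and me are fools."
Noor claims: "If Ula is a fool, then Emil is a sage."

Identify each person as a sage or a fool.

Ula: fool, Sara: fool, Emil: sage, Carlos: fool, Noor: sage

Consider Ula. Suppose Ula is a sage.
Then no assignment of the remaining roles makes every statement match its speaker's type — contradiction.
So Ula is a fool.
Consider Sara. Suppose Sara is a sage.
Then no assignment of the remaining roles makes every statement match its speaker's type — contradiction.
So Sara is a fool.
Consider Emil. Suppose Emil is a fool.
Then Sara's statement comes out true, contradicting Sara being a fool.
So Emil is a sage.
With that fixed, Noor's statement is true, so Noor is a sage.
With that fixed, Carlos's statement is false, so Carlos is a fool.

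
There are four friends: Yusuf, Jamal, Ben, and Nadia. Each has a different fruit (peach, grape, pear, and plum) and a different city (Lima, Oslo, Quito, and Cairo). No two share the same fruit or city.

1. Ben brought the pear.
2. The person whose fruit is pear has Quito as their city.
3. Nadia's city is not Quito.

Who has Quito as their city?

With clues 1–2, Jamal, Nadia, and Yusuf are impossible for the one with city Quito.
That leaves Ben.

Ben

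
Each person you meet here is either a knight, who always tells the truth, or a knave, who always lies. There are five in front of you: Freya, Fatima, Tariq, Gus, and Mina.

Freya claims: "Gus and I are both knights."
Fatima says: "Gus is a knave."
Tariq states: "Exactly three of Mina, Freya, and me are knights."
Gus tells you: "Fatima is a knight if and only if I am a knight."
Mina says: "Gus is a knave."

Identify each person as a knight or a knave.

Freya: knave, Fatima: knight, Tariq: knave, Gus: knave, Mina: knight

Consider Freya. Suppose Freya is a knight.
Then no assignment of the remaining roles makes every statement match its speaker's type — contradiction.
So Freya is a knave.
With that fixed, Tariq's statement is false, so Tariq is a knave.
Consider Fatima. Suppose Fatima is a knave.
Then whichever role Gus has, Gus's statement has the wrong truth value — contradiction.
So Fatima is a knight.
Consider Gus. Suppose Gus is a knight.
Then Fatima's statement comes out false, contradicting Fatima being a knight.
So Gus is a knave.
With that fixed, Mina's statement is true, so Mina is a knight.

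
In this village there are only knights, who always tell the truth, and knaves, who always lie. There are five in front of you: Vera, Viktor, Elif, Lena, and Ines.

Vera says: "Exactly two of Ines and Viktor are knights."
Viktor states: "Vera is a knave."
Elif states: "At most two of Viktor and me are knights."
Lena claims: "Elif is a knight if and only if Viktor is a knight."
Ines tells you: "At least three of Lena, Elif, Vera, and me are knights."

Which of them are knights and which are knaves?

Regardless of anyone's role, Elif's statement is true, so Elif is a knight.
Consider Vera. Suppose Vera is a knight.
Then no assignment of the remaining roles makes every statement match its speaker's type — contradiction.
So Vera is a knave.
With that fixed, Viktor's statement is true, so Viktor is a knight.
With that fixed, Lena's statement is true, so Lena is a knight.
Consider Ines. Suppose Ines is a knight.
Then Vera's statement comes out true, contradicting Vera being a knave.
So Ines is a knave.

Vera: knave, Viktor: knight, Elif: knight, Lena: knight, Ines: knave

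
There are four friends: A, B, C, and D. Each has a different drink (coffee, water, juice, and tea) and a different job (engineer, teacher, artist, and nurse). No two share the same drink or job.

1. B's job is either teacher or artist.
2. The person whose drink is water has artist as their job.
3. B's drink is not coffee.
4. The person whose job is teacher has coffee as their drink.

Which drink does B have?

water

With clues 1–3, coffee is impossible for B's drink.
With clues 1–4, juice and tea are impossible for B's drink.
That leaves water.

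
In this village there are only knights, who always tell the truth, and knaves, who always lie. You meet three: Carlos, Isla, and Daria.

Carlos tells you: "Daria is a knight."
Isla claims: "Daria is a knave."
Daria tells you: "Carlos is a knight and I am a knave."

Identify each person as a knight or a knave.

Carlos: knave, Isla: knight, Daria: knave

Consider Carlos. Suppose Carlos is a knight.
Then whichever role Daria has, Daria's statement has the wrong truth value — contradiction.
So Carlos is a knave.
With that fixed, Daria's statement is false, so Daria is a knave.
With that fixed, Isla's statement is true, so Isla is a knight.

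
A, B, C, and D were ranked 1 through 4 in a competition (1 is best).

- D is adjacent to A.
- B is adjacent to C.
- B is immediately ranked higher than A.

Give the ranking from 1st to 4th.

C, B, A, D

From clues 1–3: C → rank 1, B → rank 2, A → rank 3, D → rank 4.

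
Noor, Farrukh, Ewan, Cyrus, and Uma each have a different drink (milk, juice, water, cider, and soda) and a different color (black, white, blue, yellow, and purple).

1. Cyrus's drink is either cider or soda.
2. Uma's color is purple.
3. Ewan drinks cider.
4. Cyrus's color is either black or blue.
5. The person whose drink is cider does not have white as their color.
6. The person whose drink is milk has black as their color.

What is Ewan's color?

With clues 1–2, purple is impossible for Ewan's color.
With clues 1–5, white is impossible for Ewan's color.
With clues 1–6, black and blue are impossible for Ewan's color.
That leaves yellow.

yellow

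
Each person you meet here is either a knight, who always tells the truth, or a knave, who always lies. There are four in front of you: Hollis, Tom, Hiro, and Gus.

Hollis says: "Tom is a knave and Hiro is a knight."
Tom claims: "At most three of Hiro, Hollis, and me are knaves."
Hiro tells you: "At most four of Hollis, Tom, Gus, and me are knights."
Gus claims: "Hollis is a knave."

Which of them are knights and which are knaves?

Hollis: knave, Tom: knight, Hiro: knight, Gus: knight

Regardless of anyone's role, Tom's statement is true, so Tom is a knight.
With that fixed, Hiro's statement is true, so Hiro is a knight.
With that fixed, Hollis's statement is false, so Hollis is a knave.
With that fixed, Gus's statement is true, so Gus is a knight.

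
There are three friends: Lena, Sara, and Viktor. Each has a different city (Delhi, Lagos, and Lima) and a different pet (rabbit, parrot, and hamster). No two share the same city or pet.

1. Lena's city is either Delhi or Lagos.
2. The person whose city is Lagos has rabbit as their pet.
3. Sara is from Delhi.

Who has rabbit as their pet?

With clues 1–3, Sara and Viktor are impossible for the one with pet rabbit.
That leaves Lena.

Lena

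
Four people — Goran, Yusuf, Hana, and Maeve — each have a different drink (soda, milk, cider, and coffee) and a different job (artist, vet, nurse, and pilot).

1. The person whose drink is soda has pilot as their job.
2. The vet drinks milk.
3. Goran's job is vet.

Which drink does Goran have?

With clues 1–3, cider, coffee, and soda are impossible for Goran's drink.
That leaves milk.

milk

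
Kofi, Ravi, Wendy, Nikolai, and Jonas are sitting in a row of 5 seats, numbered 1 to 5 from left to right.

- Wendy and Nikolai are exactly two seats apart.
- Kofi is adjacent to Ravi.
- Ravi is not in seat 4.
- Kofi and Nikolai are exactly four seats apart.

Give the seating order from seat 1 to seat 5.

Kofi, Ravi, Wendy, Jonas, Nikolai

From clues 1–2: Jonas is in {2,4}.
From clues 1–4: Kofi → seat 1, Ravi → seat 2, Wendy → seat 3, Jonas → seat 4, Nikolai → seat 5.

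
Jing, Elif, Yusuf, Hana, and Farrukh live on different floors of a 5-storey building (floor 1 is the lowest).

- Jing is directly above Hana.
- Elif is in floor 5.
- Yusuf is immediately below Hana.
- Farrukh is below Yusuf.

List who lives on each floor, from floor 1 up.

Farrukh, Yusuf, Hana, Jing, Elif

From clue 1: Jing is in {2,3,4,5}.
From clues 1–2: Elif → floor 5.
From clues 1–3: Jing is in {3,4}.
From clues 1–4: Farrukh → floor 1, Yusuf → floor 2, Hana → floor 3, Jing → floor 4.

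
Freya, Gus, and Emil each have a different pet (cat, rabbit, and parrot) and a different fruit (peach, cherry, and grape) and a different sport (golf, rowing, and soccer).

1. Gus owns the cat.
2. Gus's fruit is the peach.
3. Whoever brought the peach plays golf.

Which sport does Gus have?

With clues 1–3, rowing and soccer are impossible for Gus's sport.
That leaves golf.

golf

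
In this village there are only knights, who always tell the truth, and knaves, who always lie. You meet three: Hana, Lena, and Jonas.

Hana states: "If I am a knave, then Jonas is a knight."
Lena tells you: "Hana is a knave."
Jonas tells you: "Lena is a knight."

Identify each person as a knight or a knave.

Consider Hana. Suppose Hana is a knave.
Then no assignment of the remaining roles makes every statement match its speaker's type — contradiction.
So Hana is a knight.
With that fixed, Lena's statement is false, so Lena is a knave.
With that fixed, Jonas's statement is false, so Jonas is a knave.

Hana: knight, Lena: knave, Jonas: knave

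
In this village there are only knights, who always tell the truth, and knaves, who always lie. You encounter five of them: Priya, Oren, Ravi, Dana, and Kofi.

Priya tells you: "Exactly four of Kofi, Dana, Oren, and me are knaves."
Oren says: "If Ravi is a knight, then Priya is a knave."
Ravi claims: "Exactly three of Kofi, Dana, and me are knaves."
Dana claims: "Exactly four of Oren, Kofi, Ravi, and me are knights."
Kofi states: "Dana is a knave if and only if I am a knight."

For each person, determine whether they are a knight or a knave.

Consider Priya. Suppose Priya is a knight.
Then Priya's own statement would have to be true, but it can't be — contradiction.
So Priya is a knave.
With that fixed, Oren's statement is true, so Oren is a knight.
Consider Ravi. Suppose Ravi is a knight.
Then Ravi's own statement would have to be true, but it can't be — contradiction.
So Ravi is a knave.
With that fixed, Dana's statement is false, so Dana is a knave.
Consider Kofi. Suppose Kofi is a knave.
Then Ravi's statement comes out true, contradicting Ravi being a knave.
So Kofi is a knight.

Priya: knave, Oren: knight, Ravi: knave, Dana: knave, Kofi: knight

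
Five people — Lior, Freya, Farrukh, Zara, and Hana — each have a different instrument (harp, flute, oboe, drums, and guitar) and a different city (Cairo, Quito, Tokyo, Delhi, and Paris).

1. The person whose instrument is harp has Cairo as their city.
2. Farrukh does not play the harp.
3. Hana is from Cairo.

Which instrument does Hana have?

harp

With clues 1–3, drums, flute, guitar, and oboe are impossible for Hana's instrument.
That leaves harp.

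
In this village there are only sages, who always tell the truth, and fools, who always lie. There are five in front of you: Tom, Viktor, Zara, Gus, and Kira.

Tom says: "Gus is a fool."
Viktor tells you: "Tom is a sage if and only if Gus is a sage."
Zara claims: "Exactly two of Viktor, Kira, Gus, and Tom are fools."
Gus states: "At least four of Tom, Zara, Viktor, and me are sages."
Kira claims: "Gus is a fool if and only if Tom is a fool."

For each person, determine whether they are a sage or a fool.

Consider Tom. Suppose Tom is a fool.
Then no assignment of the remaining roles makes every statement match its speaker's type — contradiction.
So Tom is a sage.
Consider Viktor. Suppose Viktor is a sage.
Then no assignment of the remaining roles makes every statement match its speaker's type — contradiction.
So Viktor is a fool.
With that fixed, Gus's statement is false, so Gus is a fool.
With that fixed, Kira's statement is false, so Kira is a fool.
With that fixed, Zara's statement is false, so Zara is a fool.

Tom: sage, Viktor: fool, Zara: fool, Gus: fool, Kira: fool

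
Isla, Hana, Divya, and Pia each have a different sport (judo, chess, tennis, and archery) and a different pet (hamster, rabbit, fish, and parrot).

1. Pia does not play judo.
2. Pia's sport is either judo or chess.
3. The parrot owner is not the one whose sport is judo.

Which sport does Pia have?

Clue 1 rules out judo for Pia's sport.
With clues 1–2, archery and tennis are impossible for Pia's sport.
That leaves chess.

chess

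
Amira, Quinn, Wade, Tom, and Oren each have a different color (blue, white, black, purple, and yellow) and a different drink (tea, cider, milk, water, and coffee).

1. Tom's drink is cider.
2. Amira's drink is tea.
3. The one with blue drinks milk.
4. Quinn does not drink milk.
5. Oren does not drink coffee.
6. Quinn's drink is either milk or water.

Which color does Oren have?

With clues 1–6, black, purple, white, and yellow are impossible for Oren's color.
That leaves blue.

blue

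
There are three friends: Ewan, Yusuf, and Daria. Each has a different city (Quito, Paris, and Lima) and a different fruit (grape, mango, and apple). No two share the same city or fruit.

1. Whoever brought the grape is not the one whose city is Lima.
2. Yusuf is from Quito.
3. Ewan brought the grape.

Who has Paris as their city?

Ewan

With clues 1–2, Yusuf is impossible for the one with city Paris.
With clues 1–3, Daria is impossible for the one with city Paris.
That leaves Ewan.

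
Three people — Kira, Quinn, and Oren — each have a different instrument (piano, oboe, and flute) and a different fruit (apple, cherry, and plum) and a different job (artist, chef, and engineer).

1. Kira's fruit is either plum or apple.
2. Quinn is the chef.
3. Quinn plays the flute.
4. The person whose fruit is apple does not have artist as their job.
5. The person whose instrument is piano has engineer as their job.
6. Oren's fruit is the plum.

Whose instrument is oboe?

Oren

With clues 1–3, Quinn is impossible for the one with instrument oboe.
With clues 1–6, Kira is impossible for the one with instrument oboe.
That leaves Oren.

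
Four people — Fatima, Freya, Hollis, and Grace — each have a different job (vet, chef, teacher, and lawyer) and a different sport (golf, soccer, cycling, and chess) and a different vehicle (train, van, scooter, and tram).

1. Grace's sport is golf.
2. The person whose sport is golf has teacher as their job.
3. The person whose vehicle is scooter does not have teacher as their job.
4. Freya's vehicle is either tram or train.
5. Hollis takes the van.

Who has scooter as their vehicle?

Fatima

With clues 1–3, Grace is impossible for the one with vehicle scooter.
With clues 1–4, Freya is impossible for the one with vehicle scooter.
With clues 1–5, Hollis is impossible for the one with vehicle scooter.
That leaves Fatima.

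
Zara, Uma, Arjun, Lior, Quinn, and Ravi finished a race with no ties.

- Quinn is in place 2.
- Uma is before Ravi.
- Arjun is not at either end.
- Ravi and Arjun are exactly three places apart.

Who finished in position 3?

Arjun

With clue 1, Quinn is ruled out for place 3.
With clues 1–4, Lior, Ravi, Uma, and Zara are ruled out for place 3.
So place 3 is Arjun.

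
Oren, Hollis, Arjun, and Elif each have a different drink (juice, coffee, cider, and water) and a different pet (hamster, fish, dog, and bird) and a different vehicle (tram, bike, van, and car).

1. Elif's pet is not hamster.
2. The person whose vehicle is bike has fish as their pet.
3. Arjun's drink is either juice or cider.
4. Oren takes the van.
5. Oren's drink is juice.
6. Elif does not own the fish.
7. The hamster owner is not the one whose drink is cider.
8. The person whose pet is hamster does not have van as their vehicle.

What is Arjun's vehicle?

bike

With clues 1–4, van is impossible for Arjun's vehicle.
With clues 1–8, car and tram are impossible for Arjun's vehicle.
That leaves bike.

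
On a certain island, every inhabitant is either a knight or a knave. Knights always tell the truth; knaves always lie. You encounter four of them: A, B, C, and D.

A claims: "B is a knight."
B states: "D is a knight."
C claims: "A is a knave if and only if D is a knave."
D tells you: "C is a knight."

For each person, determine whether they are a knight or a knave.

A: knight, B: knight, C: knight, D: knight

Consider A. Suppose A is a knave.
Then no assignment of the remaining roles makes every statement match its speaker's type — contradiction.
So A is a knight.
Consider B. Suppose B is a knave.
Then A's statement comes out false, contradicting A being a knight.
So B is a knight.
Consider C. Suppose C is a knave.
Then no assignment of the remaining roles makes every statement match its speaker's type — contradiction.
So C is a knight.
With that fixed, D's statement is true, so D is a knight.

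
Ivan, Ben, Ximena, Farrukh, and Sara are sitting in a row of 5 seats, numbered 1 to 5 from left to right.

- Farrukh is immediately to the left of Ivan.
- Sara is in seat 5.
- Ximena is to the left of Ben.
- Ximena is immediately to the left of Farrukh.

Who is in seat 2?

Farrukh

With clues 1–2, Sara is ruled out for seat 2.
With clues 1–3, Ximena is ruled out for seat 2.
With clues 1–4, Ben and Ivan are ruled out for seat 2.
So seat 2 is Farrukh.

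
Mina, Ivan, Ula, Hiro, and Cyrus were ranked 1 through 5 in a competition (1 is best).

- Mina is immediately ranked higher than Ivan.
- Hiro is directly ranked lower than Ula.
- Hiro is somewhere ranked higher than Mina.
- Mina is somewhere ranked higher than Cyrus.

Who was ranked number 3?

Mina

With clues 1–3, Ivan and Ula are ruled out for rank 3.
With clues 1–4, Cyrus and Hiro are ruled out for rank 3.
So rank 3 is Mina.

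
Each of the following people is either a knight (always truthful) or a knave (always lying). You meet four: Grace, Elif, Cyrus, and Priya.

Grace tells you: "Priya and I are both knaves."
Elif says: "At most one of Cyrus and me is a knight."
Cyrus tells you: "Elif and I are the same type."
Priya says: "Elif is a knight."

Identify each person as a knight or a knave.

Grace: knave, Elif: knight, Cyrus: knave, Priya: knight

Consider Grace. Suppose Grace is a knight.
Then Grace's own statement would have to be true, but it can't be — contradiction.
So Grace is a knave.
Consider Elif. Suppose Elif is a knave.
Then Elif's own statement would have to be false, but it can't be — contradiction.
So Elif is a knight.
With that fixed, Priya's statement is true, so Priya is a knight.
Consider Cyrus. Suppose Cyrus is a knight.
Then Elif's statement comes out false, contradicting Elif being a knight.
So Cyrus is a knave.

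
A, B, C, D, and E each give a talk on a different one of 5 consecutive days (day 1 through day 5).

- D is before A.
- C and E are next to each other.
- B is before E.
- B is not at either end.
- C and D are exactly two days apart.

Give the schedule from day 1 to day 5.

From clue 1: A is in {2,3,4,5}.
From clues 1–3: A is in {2,3,5}.
From clues 1–4: D → day 1.
From clues 1–5: B → day 2, C → day 3, E → day 4, A → day 5.

D, B, C, E, A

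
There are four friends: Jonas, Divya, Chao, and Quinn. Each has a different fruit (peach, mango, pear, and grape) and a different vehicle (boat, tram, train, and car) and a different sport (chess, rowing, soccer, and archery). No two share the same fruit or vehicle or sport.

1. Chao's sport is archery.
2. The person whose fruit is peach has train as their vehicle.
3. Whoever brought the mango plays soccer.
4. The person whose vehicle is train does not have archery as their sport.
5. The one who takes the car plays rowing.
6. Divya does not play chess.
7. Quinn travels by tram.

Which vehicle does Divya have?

car

With clues 1–6, train is impossible for Divya's vehicle.
With clues 1–7, boat and tram are impossible for Divya's vehicle.
That leaves car.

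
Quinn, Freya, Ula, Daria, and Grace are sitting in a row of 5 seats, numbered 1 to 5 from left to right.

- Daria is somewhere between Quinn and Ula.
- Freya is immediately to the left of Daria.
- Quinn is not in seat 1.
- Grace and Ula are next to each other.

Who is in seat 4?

With clues 1–2, Freya is ruled out for seat 4.
With clues 1–3, Ula is ruled out for seat 4.
With clues 1–4, Grace and Quinn are ruled out for seat 4.
So seat 4 is Daria.

Daria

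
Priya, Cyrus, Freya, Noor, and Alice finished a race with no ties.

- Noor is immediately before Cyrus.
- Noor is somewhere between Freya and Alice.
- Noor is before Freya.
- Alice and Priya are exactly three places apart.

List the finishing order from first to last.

From clue 1: Cyrus is in {2,3,4,5}.
From clues 1–2: Cyrus is in {3,4}.
From clues 1–4: Alice → place 1, Noor → place 2, Cyrus → place 3, Priya → place 4, Freya → place 5.

Alice, Noor, Cyrus, Priya, Freya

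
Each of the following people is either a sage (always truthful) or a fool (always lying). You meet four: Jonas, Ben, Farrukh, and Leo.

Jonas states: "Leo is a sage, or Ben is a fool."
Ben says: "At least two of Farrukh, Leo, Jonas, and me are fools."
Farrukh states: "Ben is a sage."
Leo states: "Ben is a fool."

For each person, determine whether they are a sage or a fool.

Consider Jonas. Suppose Jonas is a sage.
Then no assignment of the remaining roles makes every statement match its speaker's type — contradiction.
So Jonas is a fool.
Consider Ben. Suppose Ben is a fool.
Then Jonas's statement comes out true, contradicting Jonas being a fool.
So Ben is a sage.
With that fixed, Farrukh's statement is true, so Farrukh is a sage.
With that fixed, Leo's statement is false, so Leo is a fool.

Jonas: fool, Ben: sage, Farrukh: sage, Leo: fool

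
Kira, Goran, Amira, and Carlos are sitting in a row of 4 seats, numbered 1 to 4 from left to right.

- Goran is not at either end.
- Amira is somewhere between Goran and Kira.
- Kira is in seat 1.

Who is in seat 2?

With clues 1–2, Carlos and Kira are ruled out for seat 2.
With clues 1–3, Goran is ruled out for seat 2.
So seat 2 is Amira.

Amira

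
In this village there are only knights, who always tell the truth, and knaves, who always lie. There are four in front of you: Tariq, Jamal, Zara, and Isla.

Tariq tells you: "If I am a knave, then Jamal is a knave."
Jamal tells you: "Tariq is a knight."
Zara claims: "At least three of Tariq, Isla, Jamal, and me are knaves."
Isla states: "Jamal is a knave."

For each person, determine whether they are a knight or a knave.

Tariq: knight, Jamal: knight, Zara: knave, Isla: knave

Consider Tariq. Suppose Tariq is a knave.
Then no assignment of the remaining roles makes every statement match its speaker's type — contradiction.
So Tariq is a knight.
With that fixed, Jamal's statement is true, so Jamal is a knight.
With that fixed, Zara's statement is false, so Zara is a knave.
With that fixed, Isla's statement is false, so Isla is a knave.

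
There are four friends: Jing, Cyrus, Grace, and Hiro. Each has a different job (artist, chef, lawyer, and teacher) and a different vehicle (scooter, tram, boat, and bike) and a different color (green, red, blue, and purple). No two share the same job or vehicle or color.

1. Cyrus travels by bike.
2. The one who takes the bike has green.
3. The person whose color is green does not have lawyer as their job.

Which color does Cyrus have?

green

With clues 1–2, blue, purple, and red are impossible for Cyrus's color.
That leaves green.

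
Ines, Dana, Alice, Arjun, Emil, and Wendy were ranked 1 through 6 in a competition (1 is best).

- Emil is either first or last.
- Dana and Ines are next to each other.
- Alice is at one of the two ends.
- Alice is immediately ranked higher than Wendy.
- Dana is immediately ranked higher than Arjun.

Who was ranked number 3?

Ines

With clue 1, Emil is ruled out for rank 3.
With clues 1–3, Alice is ruled out for rank 3.
With clues 1–4, Wendy is ruled out for rank 3.
With clues 1–5, Arjun and Dana are ruled out for rank 3.
So rank 3 is Ines.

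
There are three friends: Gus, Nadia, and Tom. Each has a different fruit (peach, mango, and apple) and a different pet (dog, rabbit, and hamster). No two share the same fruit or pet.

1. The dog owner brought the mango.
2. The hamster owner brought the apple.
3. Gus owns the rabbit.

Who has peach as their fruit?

Gus

With clues 1–3, Nadia and Tom are impossible for the one with fruit peach.
That leaves Gus.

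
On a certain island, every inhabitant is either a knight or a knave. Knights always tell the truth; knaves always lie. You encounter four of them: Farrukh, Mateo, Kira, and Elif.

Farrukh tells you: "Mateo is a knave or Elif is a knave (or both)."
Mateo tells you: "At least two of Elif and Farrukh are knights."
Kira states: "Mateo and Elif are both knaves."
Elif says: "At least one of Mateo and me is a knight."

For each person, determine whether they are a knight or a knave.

Consider Farrukh. Suppose Farrukh is a knave.
Then no assignment of the remaining roles makes every statement match its speaker's type — contradiction.
So Farrukh is a knight.
Consider Mateo. Suppose Mateo is a knight.
Then no assignment of the remaining roles makes every statement match its speaker's type — contradiction.
So Mateo is a knave.
Consider Kira. Suppose Kira is a knave.
Then no assignment of the remaining roles makes every statement match its speaker's type — contradiction.
So Kira is a knight.
Consider Elif. Suppose Elif is a knight.
Then Mateo's statement comes out true, contradicting Mateo being a knave.
So Elif is a knave.

Farrukh: knight, Mateo: knave, Kira: knight, Elif: knave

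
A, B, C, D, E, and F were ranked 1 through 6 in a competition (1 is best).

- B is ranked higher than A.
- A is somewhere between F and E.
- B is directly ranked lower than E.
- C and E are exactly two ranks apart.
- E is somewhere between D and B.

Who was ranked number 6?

F

With clue 1, B is ruled out for rank 6.
With clues 1–2, A is ruled out for rank 6.
With clues 1–3, E is ruled out for rank 6.
With clues 1–4, C is ruled out for rank 6.
With clues 1–5, D is ruled out for rank 6.
So rank 6 is F.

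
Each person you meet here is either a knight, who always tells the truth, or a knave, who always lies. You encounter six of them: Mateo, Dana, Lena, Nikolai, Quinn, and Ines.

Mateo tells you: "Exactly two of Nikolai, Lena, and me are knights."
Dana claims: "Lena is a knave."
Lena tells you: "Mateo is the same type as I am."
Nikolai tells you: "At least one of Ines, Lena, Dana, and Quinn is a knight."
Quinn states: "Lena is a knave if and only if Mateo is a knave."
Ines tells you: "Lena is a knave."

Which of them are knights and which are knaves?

Mateo: knight, Dana: knight, Lena: knave, Nikolai: knight, Quinn: knave, Ines: knight

Consider Mateo. Suppose Mateo is a knave.
Then whichever role Lena has, Lena's statement has the wrong truth value — contradiction.
So Mateo is a knight.
Consider Dana. Suppose Dana is a knave.
Then no assignment of the remaining roles makes every statement match its speaker's type — contradiction.
So Dana is a knight.
With that fixed, Nikolai's statement is true, so Nikolai is a knight.
Consider Lena. Suppose Lena is a knight.
Then Mateo's statement comes out false, contradicting Mateo being a knight.
So Lena is a knave.
With that fixed, Quinn's statement is false, so Quinn is a knave.
With that fixed, Ines's statement is true, so Ines is a knight.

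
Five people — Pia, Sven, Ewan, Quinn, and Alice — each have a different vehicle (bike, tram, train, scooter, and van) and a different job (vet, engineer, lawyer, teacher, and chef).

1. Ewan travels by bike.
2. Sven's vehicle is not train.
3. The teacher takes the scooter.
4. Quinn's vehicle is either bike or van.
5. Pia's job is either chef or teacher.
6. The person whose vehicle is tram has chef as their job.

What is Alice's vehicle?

Clue 1 rules out bike for Alice's vehicle.
With clues 1–4, van is impossible for Alice's vehicle.
With clues 1–6, scooter and tram are impossible for Alice's vehicle.
That leaves train.

train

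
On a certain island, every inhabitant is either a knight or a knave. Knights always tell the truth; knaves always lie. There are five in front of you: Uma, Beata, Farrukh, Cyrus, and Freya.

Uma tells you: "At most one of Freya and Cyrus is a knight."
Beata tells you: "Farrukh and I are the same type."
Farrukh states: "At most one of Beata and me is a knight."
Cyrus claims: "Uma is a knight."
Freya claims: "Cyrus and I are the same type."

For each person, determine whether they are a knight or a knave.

Consider Uma. Suppose Uma is a knave.
Then no assignment of the remaining roles makes every statement match its speaker's type — contradiction.
So Uma is a knight.
With that fixed, Cyrus's statement is true, so Cyrus is a knight.
Consider Beata. Suppose Beata is a knight.
Then whichever role Farrukh has, Farrukh's statement has the wrong truth value — contradiction.
So Beata is a knave.
With that fixed, Farrukh's statement is true, so Farrukh is a knight.
Consider Freya. Suppose Freya is a knight.
Then Uma's statement comes out false, contradicting Uma being a knight.
So Freya is a knave.

Uma: knight, Beata: knave, Farrukh: knight, Cyrus: knight, Freya: knave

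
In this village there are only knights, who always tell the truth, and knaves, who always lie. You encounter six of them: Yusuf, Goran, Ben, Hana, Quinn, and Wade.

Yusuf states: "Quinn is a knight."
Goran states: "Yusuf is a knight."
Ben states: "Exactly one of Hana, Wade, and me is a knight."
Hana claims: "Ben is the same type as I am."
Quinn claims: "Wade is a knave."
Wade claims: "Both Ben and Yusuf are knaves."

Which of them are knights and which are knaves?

Consider Yusuf. Suppose Yusuf is a knave.
Then no assignment of the remaining roles makes every statement match its speaker's type — contradiction.
So Yusuf is a knight.
With that fixed, Goran's statement is true, so Goran is a knight.
With that fixed, Wade's statement is false, so Wade is a knave.
With that fixed, Quinn's statement is true, so Quinn is a knight.
Consider Ben. Suppose Ben is a knave.
Then whichever role Hana has, Hana's statement has the wrong truth value — contradiction.
So Ben is a knight.
Consider Hana. Suppose Hana is a knight.
Then Ben's statement comes out false, contradicting Ben being a knight.
So Hana is a knave.

Yusuf: knight, Goran: knight, Ben: knight, Hana: knave, Quinn: knight, Wade: knave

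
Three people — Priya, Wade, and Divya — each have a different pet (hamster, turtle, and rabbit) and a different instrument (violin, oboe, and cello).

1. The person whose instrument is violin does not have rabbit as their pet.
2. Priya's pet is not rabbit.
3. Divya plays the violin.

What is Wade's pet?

rabbit

With clues 1–3, hamster and turtle are impossible for Wade's pet.
That leaves rabbit.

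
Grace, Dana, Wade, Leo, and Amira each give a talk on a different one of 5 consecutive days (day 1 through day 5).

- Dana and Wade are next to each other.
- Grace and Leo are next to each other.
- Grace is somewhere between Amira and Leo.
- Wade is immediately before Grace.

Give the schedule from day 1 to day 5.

Amira, Dana, Wade, Grace, Leo

From clues 1–2: Amira is in {1,3,5}.
From clues 1–3: Grace is in {2,4}.
From clues 1–4: Amira → day 1, Dana → day 2, Wade → day 3, Grace → day 4, Leo → day 5.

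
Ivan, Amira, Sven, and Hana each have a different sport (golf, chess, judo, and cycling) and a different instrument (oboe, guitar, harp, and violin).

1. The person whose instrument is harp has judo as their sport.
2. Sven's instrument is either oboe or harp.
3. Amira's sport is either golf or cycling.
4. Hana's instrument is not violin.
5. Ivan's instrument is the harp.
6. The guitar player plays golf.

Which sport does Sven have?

chess

With clues 1–5, judo is impossible for Sven's sport.
With clues 1–6, cycling and golf are impossible for Sven's sport.
That leaves chess.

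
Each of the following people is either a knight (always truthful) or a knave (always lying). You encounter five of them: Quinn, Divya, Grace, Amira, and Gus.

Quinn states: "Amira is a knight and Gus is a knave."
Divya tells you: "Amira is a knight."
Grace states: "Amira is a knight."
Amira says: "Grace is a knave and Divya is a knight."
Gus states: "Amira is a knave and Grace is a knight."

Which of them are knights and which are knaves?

Quinn: knave, Divya: knave, Grace: knave, Amira: knave, Gus: knave

Consider Quinn. Suppose Quinn is a knight.
Then no assignment of the remaining roles makes every statement match its speaker's type — contradiction.
So Quinn is a knave.
Consider Divya. Suppose Divya is a knight.
Then no assignment of the remaining roles makes every statement match its speaker's type — contradiction.
So Divya is a knave.
With that fixed, Amira's statement is false, so Amira is a knave.
With that fixed, Grace's statement is false, so Grace is a knave.
With that fixed, Gus's statement is false, so Gus is a knave.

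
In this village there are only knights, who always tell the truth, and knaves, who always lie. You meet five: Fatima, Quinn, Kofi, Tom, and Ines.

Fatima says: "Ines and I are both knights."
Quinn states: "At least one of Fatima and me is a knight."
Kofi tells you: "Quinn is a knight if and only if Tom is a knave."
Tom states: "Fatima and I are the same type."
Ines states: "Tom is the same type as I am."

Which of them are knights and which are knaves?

Fatima: knight, Quinn: knight, Kofi: knave, Tom: knight, Ines: knight

Consider Fatima. Suppose Fatima is a knave.
Then whichever role Tom has, Tom's statement has the wrong truth value — contradiction.
So Fatima is a knight.
With that fixed, Quinn's statement is true, so Quinn is a knight.
Consider Kofi. Suppose Kofi is a knight.
Then no assignment of the remaining roles makes every statement match its speaker's type — contradiction.
So Kofi is a knave.
Consider Tom. Suppose Tom is a knave.
Then Kofi's statement comes out true, contradicting Kofi being a knave.
So Tom is a knight.
Consider Ines. Suppose Ines is a knave.
Then Fatima's statement comes out false, contradicting Fatima being a knight.
So Ines is a knight.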